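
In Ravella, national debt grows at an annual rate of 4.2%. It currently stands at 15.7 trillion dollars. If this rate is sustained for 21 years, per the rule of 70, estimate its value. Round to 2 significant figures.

roughly 38 trillion dollars

It doubles every 70/4.2 ≈ 16.67 years, so 21 years is 1.26 doublings.
2^1.26 ≈ 2.39; 15.7 × 2.39 ≈ 38 trillion dollars.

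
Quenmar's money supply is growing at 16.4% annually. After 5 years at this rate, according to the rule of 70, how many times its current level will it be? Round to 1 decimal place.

roughly 2.3 times

Doubling time ≈ 70/16.4 = 4.27 years.
5 years / 4.27 ≈ 1.17 doublings → factor 2^1.17 ≈ 2.3.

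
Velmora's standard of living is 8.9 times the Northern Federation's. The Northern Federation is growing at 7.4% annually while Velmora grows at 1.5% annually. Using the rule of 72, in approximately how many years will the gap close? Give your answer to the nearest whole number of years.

What matters is the difference: 5.9 pp.
Rule of 72 on the gap: the ratio halves every 72/5.9 ≈ 12.20 years.
An 8.9 times gap takes log₂(8.9) ≈ 3.15 halvings to close: 3.15 × 12.20 ≈ 38 years.

roughly 38 years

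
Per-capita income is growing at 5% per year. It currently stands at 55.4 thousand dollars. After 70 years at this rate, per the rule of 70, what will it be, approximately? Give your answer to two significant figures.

around 1800 thousand dollars

It doubles every 70/5 ≈ 14.00 years, so 70 years is 5.00 doublings.
2^5.00 ≈ 32.00; 55.4 × 32.00 ≈ 1800 thousand dollars.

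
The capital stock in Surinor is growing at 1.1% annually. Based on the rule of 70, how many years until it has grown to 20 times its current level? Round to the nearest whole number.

Doubling time ≈ 70/1.1 = 63.64 years.
Reaching 20× takes log₂(20) ≈ 4.32 doublings.
4.32 × 63.64 ≈ 275 years.

around 275 years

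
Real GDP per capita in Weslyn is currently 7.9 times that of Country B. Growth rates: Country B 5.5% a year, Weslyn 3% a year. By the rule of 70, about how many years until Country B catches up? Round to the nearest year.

The growth-rate gap is 5.5% − 3% = 2.5 percentage points.
So the ratio between them halves every 70/2.5 ≈ 28.00 years.
A 7.9 times gap takes log₂(7.9) ≈ 2.98 halvings to close: 2.98 × 28.00 ≈ 83 years.

≈ 83 years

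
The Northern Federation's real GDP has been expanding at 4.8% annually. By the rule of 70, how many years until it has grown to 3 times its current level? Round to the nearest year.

Doubling time ≈ 70/4.8 = 14.58 years.
Reaching 3× takes log₂(3) ≈ 1.58 doublings.
1.58 × 14.58 ≈ 23 years.

approximately 23 years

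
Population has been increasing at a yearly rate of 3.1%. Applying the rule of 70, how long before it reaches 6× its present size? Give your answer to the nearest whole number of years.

One doubling takes 70/3.1 = 22.58 years.
6× is log₂ 6 ≈ 2.58 doublings, so ≈ 2.58 × 22.58 = 58 years.

around 58 years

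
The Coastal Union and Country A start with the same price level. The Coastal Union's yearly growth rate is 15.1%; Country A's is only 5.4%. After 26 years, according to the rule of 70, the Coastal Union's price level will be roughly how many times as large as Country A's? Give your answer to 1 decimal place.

12.1 times

the Coastal Union pulls ahead at 9.7 pp per year, so the ratio doubles every 70/9.7 ≈ 7.22 years.
In 26 years that's 3.60 doublings: 2^3.60 ≈ 12.1.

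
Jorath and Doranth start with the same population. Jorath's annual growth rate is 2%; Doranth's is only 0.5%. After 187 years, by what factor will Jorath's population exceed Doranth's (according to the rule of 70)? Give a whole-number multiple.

≈ 16 times

Rate gap = 2% − 0.5% = 1.5 points.
The ratio doubles every 70/1.5 ≈ 46.67 years.
187/46.67 ≈ 4.01 doublings → ratio ≈ 2^4.01 ≈ 16.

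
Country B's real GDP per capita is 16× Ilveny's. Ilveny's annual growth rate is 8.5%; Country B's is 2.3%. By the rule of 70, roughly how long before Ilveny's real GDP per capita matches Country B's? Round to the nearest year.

The growth-rate gap is 8.5% − 2.3% = 6.2 percentage points.
So the ratio between them halves every 70/6.2 ≈ 11.29 years.
A 16× gap closes after 4 halvings: 4 × 11.29 ≈ 45 years.

approximately 45 years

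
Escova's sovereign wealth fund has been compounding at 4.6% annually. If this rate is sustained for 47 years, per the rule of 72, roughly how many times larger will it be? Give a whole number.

Doubling time ≈ 72/4.6 = 15.65 years.
47/15.65 ≈ 3 doublings, so about 2^3 = 8×.

≈ 8 times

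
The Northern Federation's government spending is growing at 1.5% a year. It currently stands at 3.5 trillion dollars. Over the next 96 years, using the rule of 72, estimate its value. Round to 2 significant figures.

It doubles every 72/1.5 ≈ 48.00 years, so 96 years is 2.00 doublings.
2^2.00 ≈ 4.00; 3.5 × 4.00 ≈ 14 trillion dollars.

≈ 14 trillion dollars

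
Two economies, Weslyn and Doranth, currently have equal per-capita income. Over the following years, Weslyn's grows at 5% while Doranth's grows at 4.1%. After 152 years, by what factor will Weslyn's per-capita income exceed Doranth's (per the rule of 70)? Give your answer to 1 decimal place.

≈ 3.9 times

Weslyn pulls ahead at 0.9 pp per year, so the ratio doubles every 70/0.9 ≈ 77.78 years.
In 152 years that's 1.95 doublings: 2^1.95 ≈ 3.9.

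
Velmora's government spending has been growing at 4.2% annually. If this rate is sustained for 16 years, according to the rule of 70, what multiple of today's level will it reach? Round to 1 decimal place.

≈ 1.9 times

Doubles every ≈ 16.67 years (70/4.2).
16 years is 0.96 doublings; 2^0.96 ≈ 1.9×.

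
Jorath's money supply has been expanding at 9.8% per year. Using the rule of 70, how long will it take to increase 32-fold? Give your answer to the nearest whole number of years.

approximately 36 years

One doubling takes 70/9.8 = 7.14 years.
Getting to 32× needs 5 doublings: 5 × 7.14 ≈ 36 years.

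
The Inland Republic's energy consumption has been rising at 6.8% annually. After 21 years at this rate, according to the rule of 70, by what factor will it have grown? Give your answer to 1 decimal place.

Doubling time ≈ 70/6.8 = 10.29 years.
21 years / 10.29 ≈ 2.04 doublings → factor 2^2.04 ≈ 4.1.

approximately 4.1 times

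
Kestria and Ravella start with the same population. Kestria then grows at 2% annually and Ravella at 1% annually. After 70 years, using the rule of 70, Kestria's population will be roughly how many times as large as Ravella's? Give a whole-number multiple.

2 times

Only the 1-point difference matters.
70/1 ≈ 70.00 years per doubling of the ratio; 70 years gives 1.00 doublings, so ≈ 2×.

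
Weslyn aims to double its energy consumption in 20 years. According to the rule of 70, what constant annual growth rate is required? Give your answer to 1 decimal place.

70 / 20 ≈ 3.50, so about 3.5% a year.

≈ 3.5%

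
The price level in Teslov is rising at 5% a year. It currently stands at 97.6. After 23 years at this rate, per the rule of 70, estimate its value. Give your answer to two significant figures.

It doubles every 70/5 ≈ 14.00 years, so 23 years is 1.64 doublings.
2^1.64 ≈ 3.12; 97.6 × 3.12 ≈ 300.

300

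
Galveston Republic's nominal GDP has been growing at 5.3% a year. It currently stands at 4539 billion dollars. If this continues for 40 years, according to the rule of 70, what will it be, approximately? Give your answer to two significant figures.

≈ 37000 billion dollars

It doubles every 70/5.3 ≈ 13.21 years, so 40 years is 3.03 doublings.
2^3.03 ≈ 8.17; 4539 × 8.17 ≈ 37000 billion dollars.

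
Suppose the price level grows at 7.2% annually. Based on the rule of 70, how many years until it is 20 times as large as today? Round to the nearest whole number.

One doubling takes 70/7.2 = 9.72 years.
Reaching 20× takes log₂(20) ≈ 4.32 doublings.
4.32 × 9.72 ≈ 42 years.

roughly 42 years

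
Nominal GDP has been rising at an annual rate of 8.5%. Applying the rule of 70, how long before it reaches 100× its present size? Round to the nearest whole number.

≈ 55 years

At 8.5% it doubles every 70/8.5 ≈ 8.24 years.
Reaching 100× takes log₂(100) ≈ 6.64 doublings.
6.64 × 8.24 ≈ 55 years.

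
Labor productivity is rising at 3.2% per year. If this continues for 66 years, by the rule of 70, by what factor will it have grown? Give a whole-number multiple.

roughly 8 times

70/3.2 ≈ 21.88 years per doubling.
66 years fits 3 doublings: 2^3 = 8.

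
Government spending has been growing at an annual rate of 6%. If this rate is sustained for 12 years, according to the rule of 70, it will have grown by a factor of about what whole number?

At 6% one doubling takes ≈ 11.67 years; 12 years is 1 of them, so ×2.

about 2 times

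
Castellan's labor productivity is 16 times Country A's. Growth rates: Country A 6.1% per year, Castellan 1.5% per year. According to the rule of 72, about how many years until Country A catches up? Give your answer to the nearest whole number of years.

≈ 63 years

The growth-rate gap is 6.1% − 1.5% = 4.6 percentage points.
So the ratio between them halves every 72/4.6 ≈ 15.65 years.
A 16 times gap closes after 4 halvings: 4 × 15.65 ≈ 63 years.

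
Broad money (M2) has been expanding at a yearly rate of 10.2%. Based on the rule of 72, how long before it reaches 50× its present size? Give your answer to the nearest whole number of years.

≈ 40 years

One doubling takes 72/10.2 = 7.06 years.
Reaching 50× takes log₂(50) ≈ 5.64 doublings.
5.64 × 7.06 ≈ 40 years.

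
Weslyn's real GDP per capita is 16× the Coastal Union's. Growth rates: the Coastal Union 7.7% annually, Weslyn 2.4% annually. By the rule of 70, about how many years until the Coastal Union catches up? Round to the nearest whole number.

the Coastal Union gains on Weslyn at 7.7% − 2.4% = 5.3 points a year.
At that relative rate the gap halves every 70/5.3 ≈ 13.21 years.
A 16× gap closes after 4 halvings: 4 × 13.21 ≈ 53 years.

53 years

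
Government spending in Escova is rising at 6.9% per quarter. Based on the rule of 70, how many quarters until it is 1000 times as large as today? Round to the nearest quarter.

At 6.9% it doubles every 70/6.9 ≈ 10.14 quarters.
Reaching 1000× takes log₂(1000) ≈ 9.97 doublings.
9.97 × 10.14 ≈ 101 quarters.

≈ 101 quarters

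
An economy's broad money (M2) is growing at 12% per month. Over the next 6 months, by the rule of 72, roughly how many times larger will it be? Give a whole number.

approximately 2 times

Doubling time ≈ 72/12 = 6.00 months.
6/6.00 ≈ 1 doubling, so about 2^1 = 2×.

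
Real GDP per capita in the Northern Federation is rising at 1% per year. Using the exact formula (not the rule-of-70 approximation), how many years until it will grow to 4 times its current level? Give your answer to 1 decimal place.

139.3 years

t = ln(4) / ln(1 + 0.01) = 1.3863 / 0.009950 ≈ 139.33.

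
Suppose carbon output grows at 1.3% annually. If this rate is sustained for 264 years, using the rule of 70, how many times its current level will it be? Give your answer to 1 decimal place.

about 29.9 times

Doubles every ≈ 53.85 years (70/1.3).
264 years is 4.90 doublings; 2^4.90 ≈ 29.9×.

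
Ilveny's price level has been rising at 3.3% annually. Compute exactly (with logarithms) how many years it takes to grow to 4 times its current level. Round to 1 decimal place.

t = ln(4) / ln(1 + 0.033) = 1.3863 / 0.032467 ≈ 42.70.

42.7 years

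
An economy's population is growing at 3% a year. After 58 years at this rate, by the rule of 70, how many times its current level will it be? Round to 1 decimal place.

around 5.6 times

Doubling time ≈ 70/3 = 23.33 years.
58 years / 23.33 ≈ 2.49 doublings → factor 2^2.49 ≈ 5.6.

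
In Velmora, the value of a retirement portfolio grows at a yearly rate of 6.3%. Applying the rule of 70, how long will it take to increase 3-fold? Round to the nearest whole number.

around 18 years

At 6.3% it doubles every 70/6.3 ≈ 11.11 years.
3× is log₂ 3 ≈ 1.58 doublings, so ≈ 1.58 × 11.11 = 18 years.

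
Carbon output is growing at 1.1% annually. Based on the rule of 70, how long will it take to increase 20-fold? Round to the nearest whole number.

about 275 years

Doubling time ≈ 70/1.1 = 63.64 years.
Reaching 20× takes log₂(20) ≈ 4.32 doublings.
4.32 × 63.64 ≈ 275 years.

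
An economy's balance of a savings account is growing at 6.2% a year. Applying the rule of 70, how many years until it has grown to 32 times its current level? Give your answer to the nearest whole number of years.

At 6.2% it doubles every 70/6.2 ≈ 11.29 years.
Getting to 32× needs 5 doublings: 5 × 11.29 ≈ 56 years.

around 56 years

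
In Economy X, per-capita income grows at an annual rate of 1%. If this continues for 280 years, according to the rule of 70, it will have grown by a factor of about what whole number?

70/1 ≈ 70.00 years per doubling.
280 years fits 4 doublings: 2^4 = 16.

approximately 16 times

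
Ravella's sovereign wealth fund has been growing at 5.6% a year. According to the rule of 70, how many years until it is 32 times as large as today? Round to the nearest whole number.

At 5.6% it doubles every 70/5.6 ≈ 12.50 years.
32× is 5 doublings, so 5 × 12.50 ≈ 63 years.

≈ 63 years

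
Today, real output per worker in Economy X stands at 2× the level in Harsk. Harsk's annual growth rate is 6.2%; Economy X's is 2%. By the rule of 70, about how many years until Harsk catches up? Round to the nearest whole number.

The growth-rate gap is 6.2% − 2% = 4.2 percentage points.
So the ratio between them halves every 70/4.2 ≈ 16.67 years.
A 2× gap closes after 1 halving: 1 × 16.67 ≈ 17 years.

about 17 years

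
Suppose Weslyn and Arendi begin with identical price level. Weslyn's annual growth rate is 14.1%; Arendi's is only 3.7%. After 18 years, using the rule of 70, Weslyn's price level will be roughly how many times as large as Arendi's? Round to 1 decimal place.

6.4 times

Rate gap = 14.1% − 3.7% = 10.4 points.
The ratio doubles every 70/10.4 ≈ 6.73 years.
18/6.73 ≈ 2.67 doublings → ratio ≈ 2^2.67 ≈ 6.4.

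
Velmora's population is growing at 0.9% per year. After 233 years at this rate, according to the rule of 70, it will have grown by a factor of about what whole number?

70/0.9 ≈ 77.78 years per doubling.
233 years fits 3 doublings: 2^3 = 8.

about 8 times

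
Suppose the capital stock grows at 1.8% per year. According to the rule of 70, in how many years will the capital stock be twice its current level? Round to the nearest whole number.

about 39 years

At 1.8%, doubling takes about 70/1.8 = 38.89 years.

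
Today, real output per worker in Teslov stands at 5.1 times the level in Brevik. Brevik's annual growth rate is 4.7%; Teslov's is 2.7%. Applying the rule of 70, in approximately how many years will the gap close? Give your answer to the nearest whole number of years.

approximately 82 years

What matters is the difference: 2 pp.
Rule of 70 on the gap: the ratio halves every 70/2 ≈ 35.00 years.
A 5.1 times gap takes log₂(5.1) ≈ 2.35 halvings to close: 2.35 × 35.00 ≈ 82 years.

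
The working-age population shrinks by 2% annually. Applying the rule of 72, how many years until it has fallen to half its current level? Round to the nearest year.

Halving time ≈ 72 / 2 = 36.00 → 36 years.

approximately 36 years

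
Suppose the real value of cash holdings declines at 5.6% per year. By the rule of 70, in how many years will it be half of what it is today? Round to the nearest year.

The rule works in reverse for decay: 70/5.6 ≈ 12.50 years to halve.

≈ 13 years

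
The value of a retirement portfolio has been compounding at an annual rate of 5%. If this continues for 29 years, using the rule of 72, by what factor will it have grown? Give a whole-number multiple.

72/5 ≈ 14.40 years per doubling.
29 years fits 2 doublings: 2^2 = 4.

≈ 4 times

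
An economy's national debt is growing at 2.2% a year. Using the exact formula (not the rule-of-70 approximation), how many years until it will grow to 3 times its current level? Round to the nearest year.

t = ln(3) / ln(1 + 0.022) = 1.0986 / 0.021761 ≈ 50.48.
≈ 50 years.

50 years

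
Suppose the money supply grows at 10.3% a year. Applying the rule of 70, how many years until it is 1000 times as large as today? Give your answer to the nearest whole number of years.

One doubling takes 70/10.3 = 6.80 years.
Reaching 1000× takes log₂(1000) ≈ 9.97 doublings.
9.97 × 6.80 ≈ 68 years.

about 68 years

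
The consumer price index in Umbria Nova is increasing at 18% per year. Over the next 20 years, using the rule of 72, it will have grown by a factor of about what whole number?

approximately 32 times

Doubling time ≈ 72/18 = 4.00 years.
20/4.00 ≈ 5 doublings, so about 2^5 = 32×.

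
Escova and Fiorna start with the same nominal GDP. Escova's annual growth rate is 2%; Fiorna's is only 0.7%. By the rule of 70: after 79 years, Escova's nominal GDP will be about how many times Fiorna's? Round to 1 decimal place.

Rate gap = 2% − 0.7% = 1.3 points.
The ratio doubles every 70/1.3 ≈ 53.85 years.
79/53.85 ≈ 1.47 doublings → ratio ≈ 2^1.47 ≈ 2.8.

roughly 2.8 times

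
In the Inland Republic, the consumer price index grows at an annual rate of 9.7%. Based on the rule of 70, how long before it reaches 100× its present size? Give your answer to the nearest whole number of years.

around 48 years

At 9.7% it doubles every 70/9.7 ≈ 7.22 years.
Reaching 100× takes log₂(100) ≈ 6.64 doublings.
6.64 × 7.22 ≈ 48 years.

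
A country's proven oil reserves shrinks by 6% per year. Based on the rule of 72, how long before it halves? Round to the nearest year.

approximately 12 years

Halving time ≈ 72 / 6 = 12.00 → 12 years.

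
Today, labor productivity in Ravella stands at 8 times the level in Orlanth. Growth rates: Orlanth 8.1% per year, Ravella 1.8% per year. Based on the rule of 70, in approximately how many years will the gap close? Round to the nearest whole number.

What matters is the difference: 6.3 pp.
Rule of 70 on the gap: the ratio halves every 70/6.3 ≈ 11.11 years.
An 8 times gap closes after 3 halvings: 3 × 11.11 ≈ 33 years.

approximately 33 years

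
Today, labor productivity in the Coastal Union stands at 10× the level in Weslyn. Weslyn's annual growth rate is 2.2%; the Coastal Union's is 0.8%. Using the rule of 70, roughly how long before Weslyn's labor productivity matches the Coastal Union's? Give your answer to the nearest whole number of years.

Weslyn gains on the Coastal Union at 2.2% − 0.8% = 1.4 points a year.
At that relative rate the gap halves every 70/1.4 ≈ 50.00 years.
A 10× gap takes log₂(10) ≈ 3.32 halvings to close: 3.32 × 50.00 ≈ 166 years.

around 166 years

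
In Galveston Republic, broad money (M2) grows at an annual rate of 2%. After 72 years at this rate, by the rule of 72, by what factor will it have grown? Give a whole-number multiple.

roughly 4 times

Doubling time ≈ 72/2 = 36.00 years.
72/36.00 ≈ 2 doublings, so about 2^2 = 4×.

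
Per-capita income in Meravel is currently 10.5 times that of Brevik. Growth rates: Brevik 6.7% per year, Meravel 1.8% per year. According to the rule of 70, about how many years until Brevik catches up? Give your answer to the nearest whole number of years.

What matters is the difference: 4.9 pp.
Rule of 70 on the gap: the ratio halves every 70/4.9 ≈ 14.29 years.
A 10.5 times gap takes log₂(10.5) ≈ 3.39 halvings to close: 3.39 × 14.29 ≈ 48 years.

approximately 48 years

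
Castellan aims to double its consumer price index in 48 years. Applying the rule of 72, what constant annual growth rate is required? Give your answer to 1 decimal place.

approximately 1.5% a year

72 / 48 ≈ 1.50, so about 1.5% a year.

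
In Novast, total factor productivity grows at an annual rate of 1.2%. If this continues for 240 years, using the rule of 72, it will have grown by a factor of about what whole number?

At 1.2% one doubling takes ≈ 60.00 years; 240 years is 4 of them, so ×16.

approximately 16 times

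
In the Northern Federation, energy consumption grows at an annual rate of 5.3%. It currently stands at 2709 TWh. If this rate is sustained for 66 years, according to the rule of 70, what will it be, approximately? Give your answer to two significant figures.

Doubling time ≈ 70/5.3 = 13.21 years.
66 years is 66/13.21 ≈ 5.00 doublings, a factor of 2^5.00 ≈ 32.00.
2709 × 32.00 ≈ 87000 TWh.

87000 TWh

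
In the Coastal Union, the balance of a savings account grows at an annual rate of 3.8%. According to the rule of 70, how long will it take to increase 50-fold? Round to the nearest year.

One doubling takes 70/3.8 = 18.42 years.
50× is log₂ 50 ≈ 5.64 doublings, so ≈ 5.64 × 18.42 = 104 years.

roughly 104 years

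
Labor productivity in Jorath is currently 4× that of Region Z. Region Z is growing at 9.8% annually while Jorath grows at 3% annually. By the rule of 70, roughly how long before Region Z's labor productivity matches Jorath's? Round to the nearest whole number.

The growth-rate gap is 9.8% − 3% = 6.8 percentage points.
So the ratio between them halves every 70/6.8 ≈ 10.29 years.
A 4× gap closes after 2 halvings: 2 × 10.29 ≈ 21 years.

approximately 21 years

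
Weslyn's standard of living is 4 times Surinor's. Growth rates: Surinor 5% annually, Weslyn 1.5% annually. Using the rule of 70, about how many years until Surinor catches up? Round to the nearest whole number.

Surinor gains on Weslyn at 5% − 1.5% = 3.5 points a year.
At that relative rate the gap halves every 70/3.5 ≈ 20.00 years.
A 4 times gap closes after 2 halvings: 2 × 20.00 ≈ 40 years.

≈ 40 years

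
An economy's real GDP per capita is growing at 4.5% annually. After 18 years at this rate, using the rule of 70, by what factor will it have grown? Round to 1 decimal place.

≈ 2.2 times

Doubles every ≈ 15.56 years (70/4.5).
18 years is 1.16 doublings; 2^1.16 ≈ 2.2×.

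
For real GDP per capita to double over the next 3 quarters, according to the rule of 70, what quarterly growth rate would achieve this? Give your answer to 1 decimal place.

70 / 3 ≈ 23.33, so about 23.3% per quarter.

23.3% per quarter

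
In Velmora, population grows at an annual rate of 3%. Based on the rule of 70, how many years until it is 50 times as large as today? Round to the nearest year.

Doubling time ≈ 70/3 = 23.33 years.
Reaching 50× takes log₂(50) ≈ 5.64 doublings.
5.64 × 23.33 ≈ 132 years.

around 132 years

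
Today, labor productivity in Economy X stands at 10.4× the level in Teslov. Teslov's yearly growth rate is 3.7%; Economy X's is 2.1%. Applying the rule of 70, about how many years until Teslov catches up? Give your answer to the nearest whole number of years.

about 148 years

Teslov gains on Economy X at 3.7% − 2.1% = 1.6 points a year.
At that relative rate the gap halves every 70/1.6 ≈ 43.75 years.
A 10.4× gap takes log₂(10.4) ≈ 3.38 halvings to close: 3.38 × 43.75 ≈ 148 years.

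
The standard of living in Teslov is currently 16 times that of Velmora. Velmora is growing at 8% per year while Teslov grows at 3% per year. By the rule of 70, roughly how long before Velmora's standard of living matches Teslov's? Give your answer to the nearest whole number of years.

The growth-rate gap is 8% − 3% = 5 percentage points.
So the ratio between them halves every 70/5 ≈ 14.00 years.
A 16 times gap closes after 4 halvings: 4 × 14.00 ≈ 56 years.

56 years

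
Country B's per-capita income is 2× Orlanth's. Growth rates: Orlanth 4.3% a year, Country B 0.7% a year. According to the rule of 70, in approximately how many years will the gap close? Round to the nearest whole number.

The growth-rate gap is 4.3% − 0.7% = 3.6 percentage points.
So the ratio between them halves every 70/3.6 ≈ 19.44 years.
A 2× gap closes after 1 halving: 1 × 19.44 ≈ 19 years.

approximately 19 years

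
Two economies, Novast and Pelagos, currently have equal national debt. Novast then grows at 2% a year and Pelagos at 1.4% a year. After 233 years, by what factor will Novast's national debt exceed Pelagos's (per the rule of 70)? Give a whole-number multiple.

Novast pulls ahead at 0.6 pp per year, so the ratio doubles every 70/0.6 ≈ 116.67 years.
In 233 years that's 2.00 doublings: 2^2.00 ≈ 4.

about 4 times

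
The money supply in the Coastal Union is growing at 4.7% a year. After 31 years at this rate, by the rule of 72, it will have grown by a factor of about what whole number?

approximately 4 times

At 4.7% one doubling takes ≈ 15.32 years; 31 years is 2 of them, so ×4.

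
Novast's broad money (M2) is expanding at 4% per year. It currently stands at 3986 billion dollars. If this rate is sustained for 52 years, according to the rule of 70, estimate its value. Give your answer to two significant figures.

roughly 31000 billion dollars

Doubling time ≈ 70/4 = 17.50 years.
52 years is 52/17.50 ≈ 2.97 doublings, a factor of 2^2.97 ≈ 7.84.
3986 × 7.84 ≈ 31000 billion dollars.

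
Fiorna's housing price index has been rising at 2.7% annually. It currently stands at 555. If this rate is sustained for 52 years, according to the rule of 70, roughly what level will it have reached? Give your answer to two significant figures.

Doubling time ≈ 70/2.7 = 25.93 years.
52 years is 52/25.93 ≈ 2.01 doublings, a factor of 2^2.01 ≈ 4.03.
555 × 4.03 ≈ 2200.

approximately 2200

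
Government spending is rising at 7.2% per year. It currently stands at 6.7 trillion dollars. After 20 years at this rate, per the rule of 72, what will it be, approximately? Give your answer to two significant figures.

Doubling time ≈ 72/7.2 = 10.00 years.
20 years is 20/10.00 ≈ 2.00 doublings, a factor of 2^2.00 ≈ 4.00.
6.7 × 4.00 ≈ 27 trillion dollars.

around 27 trillion dollars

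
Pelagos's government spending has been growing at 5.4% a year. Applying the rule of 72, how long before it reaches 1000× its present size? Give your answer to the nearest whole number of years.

One doubling takes 72/5.4 = 13.33 years.
Reaching 1000× takes log₂(1000) ≈ 9.97 doublings.
9.97 × 13.33 ≈ 133 years.

133 years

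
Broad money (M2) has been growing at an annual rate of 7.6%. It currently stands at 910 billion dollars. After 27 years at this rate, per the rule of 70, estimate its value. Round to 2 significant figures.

approximately 6900 billion dollars

It doubles every 70/7.6 ≈ 9.21 years, so 27 years is 2.93 doublings.
2^2.93 ≈ 7.62; 910 × 7.62 ≈ 6900 billion dollars.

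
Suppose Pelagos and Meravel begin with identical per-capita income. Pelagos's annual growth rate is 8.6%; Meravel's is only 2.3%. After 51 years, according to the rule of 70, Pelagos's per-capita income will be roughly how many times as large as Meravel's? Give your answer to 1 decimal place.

≈ 24.1 times

Rate gap = 8.6% − 2.3% = 6.3 points.
The ratio doubles every 70/6.3 ≈ 11.11 years.
51/11.11 ≈ 4.59 doublings → ratio ≈ 2^4.59 ≈ 24.1.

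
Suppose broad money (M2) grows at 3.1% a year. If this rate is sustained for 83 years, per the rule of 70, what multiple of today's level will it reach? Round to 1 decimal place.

Doubling time ≈ 70/3.1 = 22.58 years.
83 years / 22.58 ≈ 3.68 doublings → factor 2^3.68 ≈ 12.8.

approximately 12.8 times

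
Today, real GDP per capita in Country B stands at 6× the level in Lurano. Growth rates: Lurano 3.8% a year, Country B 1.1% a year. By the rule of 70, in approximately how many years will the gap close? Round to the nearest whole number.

What matters is the difference: 2.7 pp.
Rule of 70 on the gap: the ratio halves every 70/2.7 ≈ 25.93 years.
A 6× gap takes log₂(6) ≈ 2.58 halvings to close: 2.58 × 25.93 ≈ 67 years.

about 67 years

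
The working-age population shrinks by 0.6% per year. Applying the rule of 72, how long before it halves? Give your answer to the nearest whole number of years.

about 120 years

The rule works in reverse for decay: 72/0.6 ≈ 120.00 years to halve.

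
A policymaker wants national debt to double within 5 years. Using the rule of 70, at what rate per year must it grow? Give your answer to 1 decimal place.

70 / 5 ≈ 14.00, so about 14.0% per year.

about 14.0%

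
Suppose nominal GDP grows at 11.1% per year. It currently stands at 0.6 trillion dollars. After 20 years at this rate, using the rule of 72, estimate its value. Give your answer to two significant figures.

Doubling time ≈ 72/11.1 = 6.49 years.
20 years is 20/6.49 ≈ 3.08 doublings, a factor of 2^3.08 ≈ 8.46.
0.6 × 8.46 ≈ 5.1 trillion dollars.

5.1 trillion dollars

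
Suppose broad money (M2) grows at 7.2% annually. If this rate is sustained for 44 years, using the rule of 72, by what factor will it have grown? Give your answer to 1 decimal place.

Doubling time ≈ 72/7.2 = 10.00 years.
44 years / 10.00 ≈ 4.40 doublings → factor 2^4.40 ≈ 21.1.

roughly 21.1 times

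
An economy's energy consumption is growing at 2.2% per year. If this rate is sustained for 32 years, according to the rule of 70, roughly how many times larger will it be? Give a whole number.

At 2.2% one doubling takes ≈ 31.82 years; 32 years is 1 of them, so ×2.

2 times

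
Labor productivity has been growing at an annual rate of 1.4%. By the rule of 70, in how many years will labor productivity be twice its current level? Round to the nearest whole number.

approximately 50 years

Doubling time ≈ 70 / 1.4 = 50.00 years.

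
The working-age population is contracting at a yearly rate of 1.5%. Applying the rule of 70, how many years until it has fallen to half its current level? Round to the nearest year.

Halving time ≈ 70 / 1.5 = 46.67 → 47 years.

≈ 47 years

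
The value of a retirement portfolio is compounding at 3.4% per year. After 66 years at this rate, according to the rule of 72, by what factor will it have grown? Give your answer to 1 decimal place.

approximately 8.7 times

Doubling time ≈ 72/3.4 = 21.18 years.
66 years / 21.18 ≈ 3.12 doublings → factor 2^3.12 ≈ 8.7.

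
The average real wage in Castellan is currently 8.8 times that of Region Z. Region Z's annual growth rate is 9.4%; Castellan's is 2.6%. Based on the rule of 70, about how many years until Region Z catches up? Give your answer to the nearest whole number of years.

32 years

What matters is the difference: 6.8 pp.
Rule of 70 on the gap: the ratio halves every 70/6.8 ≈ 10.29 years.
An 8.8 times gap takes log₂(8.8) ≈ 3.14 halvings to close: 3.14 × 10.29 ≈ 32 years.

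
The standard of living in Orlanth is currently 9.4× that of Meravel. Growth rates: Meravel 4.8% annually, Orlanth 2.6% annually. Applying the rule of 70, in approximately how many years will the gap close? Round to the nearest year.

What matters is the difference: 2.2 pp.
Rule of 70 on the gap: the ratio halves every 70/2.2 ≈ 31.82 years.
A 9.4× gap takes log₂(9.4) ≈ 3.23 halvings to close: 3.23 × 31.82 ≈ 103 years.

roughly 103 years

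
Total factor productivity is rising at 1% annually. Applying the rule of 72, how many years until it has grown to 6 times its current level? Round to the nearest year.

Doubling time ≈ 72/1 = 72.00 years.
6× is log₂ 6 ≈ 2.58 doublings, so ≈ 2.58 × 72.00 = 186 years.

about 186 years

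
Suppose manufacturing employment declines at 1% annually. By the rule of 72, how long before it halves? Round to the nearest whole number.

about 72 years

The rule works in reverse for decay: 72/1 ≈ 72.00 years to halve.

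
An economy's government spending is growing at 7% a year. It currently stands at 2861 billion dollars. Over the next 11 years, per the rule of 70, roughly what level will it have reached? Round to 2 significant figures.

≈ 6100 billion dollars

Doubling time ≈ 70/7 = 10.00 years.
11 years is 11/10.00 ≈ 1.10 doublings, a factor of 2^1.10 ≈ 2.14.
2861 × 2.14 ≈ 6100 billion dollars.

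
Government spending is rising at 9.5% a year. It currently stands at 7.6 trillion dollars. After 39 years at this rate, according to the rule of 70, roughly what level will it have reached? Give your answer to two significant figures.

approximately 300 trillion dollars

Doubling time ≈ 70/9.5 = 7.37 years.
39 years is 39/7.37 ≈ 5.29 doublings, a factor of 2^5.29 ≈ 39.12.
7.6 × 39.12 ≈ 300 trillion dollars.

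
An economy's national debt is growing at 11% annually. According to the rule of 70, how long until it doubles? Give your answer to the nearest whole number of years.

Doubling time ≈ 70 / 11 = 6.36 years.

approximately 6 years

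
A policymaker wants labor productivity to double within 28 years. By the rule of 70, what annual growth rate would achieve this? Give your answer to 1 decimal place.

around 2.5% a year

70 / 28 ≈ 2.50, so about 2.5% a year.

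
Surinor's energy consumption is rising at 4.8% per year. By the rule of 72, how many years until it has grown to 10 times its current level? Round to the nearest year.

approximately 50 years

Doubling time ≈ 72/4.8 = 15.00 years.
10× is log₂ 10 ≈ 3.32 doublings, so ≈ 3.32 × 15.00 = 50 years.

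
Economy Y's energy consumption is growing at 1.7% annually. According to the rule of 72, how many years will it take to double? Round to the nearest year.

Doubling time ≈ 72 / 1.7 = 42.35 years.

approximately 42 years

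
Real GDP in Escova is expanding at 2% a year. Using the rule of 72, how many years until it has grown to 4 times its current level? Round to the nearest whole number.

At 2% it doubles every 72/2 ≈ 36.00 years.
Getting to 4× needs 2 doublings: 2 × 36.00 ≈ 72 years.

≈ 72 years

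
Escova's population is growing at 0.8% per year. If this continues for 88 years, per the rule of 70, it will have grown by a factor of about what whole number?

around 2 times

Doubling time ≈ 70/0.8 = 87.50 years.
88/87.50 ≈ 1 doubling, so about 2^1 = 2×.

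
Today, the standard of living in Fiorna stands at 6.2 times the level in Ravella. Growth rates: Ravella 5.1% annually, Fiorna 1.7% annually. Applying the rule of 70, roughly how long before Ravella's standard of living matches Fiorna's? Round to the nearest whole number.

roughly 54 years

What matters is the difference: 3.4 pp.
Rule of 70 on the gap: the ratio halves every 70/3.4 ≈ 20.59 years.
A 6.2 times gap takes log₂(6.2) ≈ 2.63 halvings to close: 2.63 × 20.59 ≈ 54 years.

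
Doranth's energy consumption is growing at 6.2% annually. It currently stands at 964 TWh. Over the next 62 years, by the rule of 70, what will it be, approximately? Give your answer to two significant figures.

It doubles every 70/6.2 ≈ 11.29 years, so 62 years is 5.49 doublings.
2^5.49 ≈ 44.94; 964 × 44.94 ≈ 43000 TWh.

approximately 43000 TWh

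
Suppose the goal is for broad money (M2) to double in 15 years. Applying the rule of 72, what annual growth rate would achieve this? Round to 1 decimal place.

72 / 15 ≈ 4.80, so about 4.8% annually.

approximately 4.8%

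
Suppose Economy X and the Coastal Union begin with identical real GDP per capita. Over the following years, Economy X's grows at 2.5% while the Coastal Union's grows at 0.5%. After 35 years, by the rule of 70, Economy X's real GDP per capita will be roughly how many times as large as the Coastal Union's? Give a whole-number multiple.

Rate gap = 2.5% − 0.5% = 2 points.
The ratio doubles every 70/2 ≈ 35.00 years.
35/35.00 ≈ 1.00 doublings → ratio ≈ 2^1.00 ≈ 2.

about 2 times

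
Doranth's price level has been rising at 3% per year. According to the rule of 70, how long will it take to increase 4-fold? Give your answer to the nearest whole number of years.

At 3% it doubles every 70/3 ≈ 23.33 years.
4× is 2 doublings, so 2 × 23.33 ≈ 47 years.

about 47 years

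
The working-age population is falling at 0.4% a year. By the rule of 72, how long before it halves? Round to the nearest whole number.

Halving time ≈ 72 / 0.4 = 180.00 → 180 years.

roughly 180 years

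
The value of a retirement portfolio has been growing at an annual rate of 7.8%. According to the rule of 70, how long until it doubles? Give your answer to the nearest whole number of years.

70/7.8 ≈ 8.97, so it doubles roughly every 9 years.

about 9 years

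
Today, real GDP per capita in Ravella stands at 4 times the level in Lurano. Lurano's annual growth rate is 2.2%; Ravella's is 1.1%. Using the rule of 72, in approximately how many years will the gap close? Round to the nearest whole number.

The growth-rate gap is 2.2% − 1.1% = 1.1 percentage points.
So the ratio between them halves every 72/1.1 ≈ 65.45 years.
A 4 times gap closes after 2 halvings: 2 × 65.45 ≈ 131 years.

approximately 131 years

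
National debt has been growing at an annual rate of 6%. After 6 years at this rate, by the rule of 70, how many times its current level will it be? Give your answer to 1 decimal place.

Doubling time ≈ 70/6 = 11.67 years.
6 years / 11.67 ≈ 0.51 doublings → factor 2^0.51 ≈ 1.4.

around 1.4 times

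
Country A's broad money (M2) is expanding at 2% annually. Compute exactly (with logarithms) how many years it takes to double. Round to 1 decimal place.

t = ln(2) / ln(1 + 0.02) = 0.6931 / 0.019803 ≈ 35.00.

35.0 years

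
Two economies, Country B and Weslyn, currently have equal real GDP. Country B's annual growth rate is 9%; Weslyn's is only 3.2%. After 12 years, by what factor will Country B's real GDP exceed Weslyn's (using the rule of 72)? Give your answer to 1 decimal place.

≈ 2.0 times

Country B pulls ahead at 5.8 pp per year, so the ratio doubles every 72/5.8 ≈ 12.41 years.
In 12 years that's 0.97 doublings: 2^0.97 ≈ 2.0.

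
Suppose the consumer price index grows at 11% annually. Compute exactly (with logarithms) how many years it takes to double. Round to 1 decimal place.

6.6 years

t = ln(2) / ln(1 + 0.11) = 0.6931 / 0.104360 ≈ 6.64.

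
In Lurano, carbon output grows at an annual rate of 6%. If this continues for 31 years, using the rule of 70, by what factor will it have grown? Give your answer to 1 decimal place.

Doubles every ≈ 11.67 years (70/6).
31 years is 2.66 doublings; 2^2.66 ≈ 6.3×.

roughly 6.3 times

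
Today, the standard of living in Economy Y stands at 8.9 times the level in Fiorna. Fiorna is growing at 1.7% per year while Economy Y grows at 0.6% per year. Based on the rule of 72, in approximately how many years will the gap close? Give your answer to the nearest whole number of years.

around 206 years

What matters is the difference: 1.1 pp.
Rule of 72 on the gap: the ratio halves every 72/1.1 ≈ 65.45 years.
An 8.9 times gap takes log₂(8.9) ≈ 3.15 halvings to close: 3.15 × 65.45 ≈ 206 years.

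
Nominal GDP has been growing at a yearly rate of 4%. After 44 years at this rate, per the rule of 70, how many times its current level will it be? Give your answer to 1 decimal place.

about 5.7 times

Doubling time ≈ 70/4 = 17.50 years.
44 years / 17.50 ≈ 2.51 doublings → factor 2^2.51 ≈ 5.7.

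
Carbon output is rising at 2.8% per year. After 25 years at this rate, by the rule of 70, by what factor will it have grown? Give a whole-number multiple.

70/2.8 ≈ 25.00 years per doubling.
25 years fits 1 doubling: 2^1 = 2.

roughly 2 times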